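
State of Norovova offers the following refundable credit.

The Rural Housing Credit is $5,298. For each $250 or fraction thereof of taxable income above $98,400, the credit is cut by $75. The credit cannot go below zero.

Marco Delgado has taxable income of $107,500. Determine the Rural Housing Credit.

$2,523

Rural Housing Credit: income exceeds $98,400 by $9,100, which is 37 full-or-partial $250 increments; reduction = 37 × $75 = $2,775, leaving $2,523.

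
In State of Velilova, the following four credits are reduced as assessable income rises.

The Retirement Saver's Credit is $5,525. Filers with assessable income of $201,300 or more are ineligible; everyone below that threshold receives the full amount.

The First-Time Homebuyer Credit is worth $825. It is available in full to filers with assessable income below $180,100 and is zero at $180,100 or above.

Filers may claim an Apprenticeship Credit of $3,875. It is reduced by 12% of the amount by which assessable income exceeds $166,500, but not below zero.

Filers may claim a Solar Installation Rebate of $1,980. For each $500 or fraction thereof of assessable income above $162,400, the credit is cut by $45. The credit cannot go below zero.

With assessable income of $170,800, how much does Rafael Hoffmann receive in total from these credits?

Retirement Saver's Credit: $170,800 is below the $201,300 cutoff, so the full $5,525 applies.
First-Time Homebuyer Credit: $170,800 is below the $180,100 cutoff, so the full $825 applies.
Apprenticeship Credit: 12% of the $4,300 excess over $166,500 is $516; credit = $3,875 − $516 = $3,359.
Solar Installation Rebate: income exceeds $162,400 by $8,400, which is 17 full-or-partial $500 increments; reduction = 17 × $45 = $765, leaving $1,215.
Total: $5,525 + $825 + $3,359 + $1,215 = $10,924.

$10,924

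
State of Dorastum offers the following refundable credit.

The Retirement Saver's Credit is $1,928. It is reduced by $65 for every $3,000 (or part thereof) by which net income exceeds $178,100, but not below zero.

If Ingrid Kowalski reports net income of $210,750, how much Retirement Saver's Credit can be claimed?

Retirement Saver's Credit: income exceeds $178,100 by $32,650, which is 11 full-or-partial $3,000 increments; reduction = 11 × $65 = $715, leaving $1,213.

$1,213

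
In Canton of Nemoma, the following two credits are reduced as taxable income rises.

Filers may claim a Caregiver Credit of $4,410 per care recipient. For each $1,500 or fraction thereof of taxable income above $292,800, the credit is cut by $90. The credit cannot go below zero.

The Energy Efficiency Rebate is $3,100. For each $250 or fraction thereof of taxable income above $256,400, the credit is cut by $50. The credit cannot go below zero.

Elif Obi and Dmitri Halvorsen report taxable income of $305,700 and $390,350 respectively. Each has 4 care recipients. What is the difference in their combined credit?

Elif ($305,700): Caregiver Credit: base = 4 × $4,410 = $17,640. income exceeds $292,800 by $12,900, which is 9 full-or-partial $1,500 increments; reduction = 9 × $90 = $810, leaving $16,830. Energy Efficiency Rebate: income exceeds $256,400 by $49,300 → 198 increments × $50 = $9,900 ≥ base, so the credit is $0. total $16,830 + $0 = $16,830
Dmitri ($390,350): Caregiver Credit: base = 4 × $4,410 = $17,640. income exceeds $292,800 by $97,550, which is 66 full-or-partial $1,500 increments; reduction = 66 × $90 = $5,940, leaving $11,700. Energy Efficiency Rebate: income exceeds $256,400 by $133,950 → 536 increments × $50 = $26,800 ≥ base, so the credit is $0. total $11,700 + $0 = $11,700
Difference: |$16,830 − $11,700| = $5,130.

$5,130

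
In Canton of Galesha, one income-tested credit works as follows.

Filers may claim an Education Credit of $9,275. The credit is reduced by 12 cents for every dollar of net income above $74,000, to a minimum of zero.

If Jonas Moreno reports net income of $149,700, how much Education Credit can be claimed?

Education Credit: 12% of the $75,700 excess over $74,000 is $9,084; credit = $9,275 − $9,084 = $191.

$191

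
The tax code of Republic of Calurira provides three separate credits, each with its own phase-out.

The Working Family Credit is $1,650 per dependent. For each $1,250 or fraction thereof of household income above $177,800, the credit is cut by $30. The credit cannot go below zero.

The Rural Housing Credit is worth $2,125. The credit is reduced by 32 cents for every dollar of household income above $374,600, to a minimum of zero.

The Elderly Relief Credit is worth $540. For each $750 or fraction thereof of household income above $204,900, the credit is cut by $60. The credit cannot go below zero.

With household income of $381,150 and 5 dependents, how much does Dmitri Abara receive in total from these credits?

Working Family Credit: base = 5 × $1,650 = $8,250. income exceeds $177,800 by $203,350, which is 163 full-or-partial $1,250 increments; reduction = 163 × $30 = $4,890, leaving $3,360.
Rural Housing Credit: 32% of the $6,550 excess over $374,600 is $2,096; credit = $2,125 − $2,096 = $29.
Elderly Relief Credit: income exceeds $204,900 by $176,250 → 235 increments × $60 = $14,100 ≥ base, so the credit is $0.
Total: $3,360 + $29 + $0 = $3,389.

$3,389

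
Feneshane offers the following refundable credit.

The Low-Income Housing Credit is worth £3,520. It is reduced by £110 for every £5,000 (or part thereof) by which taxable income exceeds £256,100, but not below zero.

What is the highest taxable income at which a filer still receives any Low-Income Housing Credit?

£411,100

After 31 increments the reduction is 31 × £110 = £3,410, leaving £110; one more increment wipes it out. Increment 31 ends at excess 31 × £5,000 = £155,000, so the highest qualifying income is £256,100 + £155,000 = £411,100.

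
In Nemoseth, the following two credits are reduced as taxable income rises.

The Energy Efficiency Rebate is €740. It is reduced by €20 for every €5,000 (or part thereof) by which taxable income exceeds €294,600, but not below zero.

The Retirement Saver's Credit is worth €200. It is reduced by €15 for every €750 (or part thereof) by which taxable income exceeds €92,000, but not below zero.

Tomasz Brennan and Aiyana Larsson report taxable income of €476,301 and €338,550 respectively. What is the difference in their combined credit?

€560

Tomasz (€476,301): Energy Efficiency Rebate: income exceeds €294,600 by €181,701 → 37 increments × €20 = €740 ≥ base, so the credit is €0. Retirement Saver's Credit: income exceeds €92,000 by €384,301 → 513 increments × €15 = €7,695 ≥ base, so the credit is €0. total €0 + €0 = €0
Aiyana (€338,550): Energy Efficiency Rebate: income exceeds €294,600 by €43,950, which is 9 full-or-partial €5,000 increments; reduction = 9 × €20 = €180, leaving €560. Retirement Saver's Credit: income exceeds €92,000 by €246,550 → 329 increments × €15 = €4,935 ≥ base, so the credit is €0. total €560 + €0 = €560
Difference: |€0 − €560| = €560.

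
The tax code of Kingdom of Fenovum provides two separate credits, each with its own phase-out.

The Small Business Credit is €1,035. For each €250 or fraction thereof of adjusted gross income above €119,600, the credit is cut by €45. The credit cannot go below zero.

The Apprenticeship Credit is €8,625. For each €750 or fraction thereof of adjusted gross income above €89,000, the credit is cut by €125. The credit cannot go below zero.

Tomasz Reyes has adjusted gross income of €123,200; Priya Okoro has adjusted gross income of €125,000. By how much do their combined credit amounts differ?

Tomasz (€123,200): Small Business Credit: income exceeds €119,600 by €3,600, which is 15 full-or-partial €250 increments; reduction = 15 × €45 = €675, leaving €360. Apprenticeship Credit: income exceeds €89,000 by €34,200, which is 46 full-or-partial €750 increments; reduction = 46 × €125 = €5,750, leaving €2,875. total €360 + €2,875 = €3,235
Priya (€125,000): Small Business Credit: income exceeds €119,600 by €5,400, which is 22 full-or-partial €250 increments; reduction = 22 × €45 = €990, leaving €45. Apprenticeship Credit: income exceeds €89,000 by €36,000, which is 48 full-or-partial €750 increments; reduction = 48 × €125 = €6,000, leaving €2,625. total €45 + €2,625 = €2,670
Difference: |€3,235 − €2,670| = €565.

€565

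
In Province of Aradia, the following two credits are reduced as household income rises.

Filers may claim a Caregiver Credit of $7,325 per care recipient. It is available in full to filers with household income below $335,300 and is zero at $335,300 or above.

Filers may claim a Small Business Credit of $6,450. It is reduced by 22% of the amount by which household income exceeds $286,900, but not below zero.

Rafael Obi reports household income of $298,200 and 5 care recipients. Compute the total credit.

Caregiver Credit: base = 5 × $7,325 = $36,625. $298,200 is below the $335,300 cutoff, so the full $36,625 applies.
Small Business Credit: 22% of the $11,300 excess over $286,900 is $2,486; credit = $6,450 − $2,486 = $3,964.
Total: $36,625 + $3,964 = $40,589.

$40,589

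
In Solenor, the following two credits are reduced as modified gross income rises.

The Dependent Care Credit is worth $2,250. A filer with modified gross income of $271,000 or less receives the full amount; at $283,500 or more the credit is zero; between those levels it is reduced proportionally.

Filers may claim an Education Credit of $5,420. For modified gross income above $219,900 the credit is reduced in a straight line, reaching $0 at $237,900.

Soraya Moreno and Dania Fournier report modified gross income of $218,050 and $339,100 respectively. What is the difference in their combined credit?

Soraya ($218,050): Dependent Care Credit: $218,050 is at or below the $271,000 threshold, so the full $2,250 applies. Education Credit: $218,050 is at or below the $219,900 threshold, so the full $5,420 applies. total $2,250 + $5,420 = $7,670
Dania ($339,100): Dependent Care Credit: $339,100 is at or above $283,500, so the credit is $0. Education Credit: $339,100 is at or above $237,900, so the credit is $0. total $0 + $0 = $0
Difference: |$7,670 − $0| = $7,670.

$7,670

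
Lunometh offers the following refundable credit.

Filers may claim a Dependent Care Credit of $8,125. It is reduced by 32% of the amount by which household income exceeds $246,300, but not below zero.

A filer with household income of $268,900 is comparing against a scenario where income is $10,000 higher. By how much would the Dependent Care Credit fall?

At $268,900 — 32% of the $22,600 excess over $246,300 is $7,232; credit = $8,125 − $7,232 = $893.
At $278,900 — 32% of the $32,600 excess over $246,300 is $10,432 ≥ base, so the credit is $0.
Lost: $893 − $0 = $893.

$893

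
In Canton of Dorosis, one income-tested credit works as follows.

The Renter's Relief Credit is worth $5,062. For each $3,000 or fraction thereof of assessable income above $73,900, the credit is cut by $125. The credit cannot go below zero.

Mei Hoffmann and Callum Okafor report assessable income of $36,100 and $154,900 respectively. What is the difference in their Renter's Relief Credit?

$3,375

Mei ($36,100): Renter's Relief Credit: $36,100 is at or below the $73,900 threshold, so the full $5,062 applies.
Callum ($154,900): Renter's Relief Credit: income exceeds $73,900 by $81,000, which is 27 full-or-partial $3,000 increments; reduction = 27 × $125 = $3,375, leaving $1,687.
Difference: |$5,062 − $1,687| = $3,375.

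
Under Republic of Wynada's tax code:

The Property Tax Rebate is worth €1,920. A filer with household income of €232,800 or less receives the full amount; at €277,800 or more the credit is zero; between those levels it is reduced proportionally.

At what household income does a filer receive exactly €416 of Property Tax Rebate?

€416 is 416/1,920 of the full €1,920, so 1,504/1,920 of the €45,000 range has been used: income = €232,800 + €45,000 × 1,504/1,920 = €268,050.

€268,050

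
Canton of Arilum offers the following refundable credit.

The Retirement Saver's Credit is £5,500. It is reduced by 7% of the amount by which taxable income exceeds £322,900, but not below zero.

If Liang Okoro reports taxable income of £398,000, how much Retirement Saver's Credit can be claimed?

£243

Retirement Saver's Credit: 7% of the £75,100 excess over £322,900 is £5,257; credit = £5,500 − £5,257 = £243.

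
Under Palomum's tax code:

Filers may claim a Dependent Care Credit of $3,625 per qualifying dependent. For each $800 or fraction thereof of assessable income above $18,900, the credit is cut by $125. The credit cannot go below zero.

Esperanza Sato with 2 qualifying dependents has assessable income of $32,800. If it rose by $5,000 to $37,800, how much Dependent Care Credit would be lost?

At $32,800 — base = 2 × $3,625 = $7,250. income exceeds $18,900 by $13,900, which is 18 full-or-partial $800 increments; reduction = 18 × $125 = $2,250, leaving $5,000.
At $37,800 — base = 2 × $3,625 = $7,250. income exceeds $18,900 by $18,900, which is 24 full-or-partial $800 increments; reduction = 24 × $125 = $3,000, leaving $4,250.
Lost: $5,000 − $4,250 = $750.

$750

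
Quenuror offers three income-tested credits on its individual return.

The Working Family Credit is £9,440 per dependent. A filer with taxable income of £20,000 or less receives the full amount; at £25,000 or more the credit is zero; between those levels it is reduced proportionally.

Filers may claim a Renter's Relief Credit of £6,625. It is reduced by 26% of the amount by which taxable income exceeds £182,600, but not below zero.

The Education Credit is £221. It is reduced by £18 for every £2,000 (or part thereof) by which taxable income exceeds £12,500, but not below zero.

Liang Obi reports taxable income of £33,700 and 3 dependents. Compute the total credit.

£6,648

Working Family Credit: base = 3 × £9,440 = £28,320. £33,700 is at or above £25,000, so the credit is £0.
Renter's Relief Credit: £33,700 is at or below the £182,600 threshold, so the full £6,625 applies.
Education Credit: income exceeds £12,500 by £21,200, which is 11 full-or-partial £2,000 increments; reduction = 11 × £18 = £198, leaving £23.
Total: £0 + £6,625 + £23 = £6,648.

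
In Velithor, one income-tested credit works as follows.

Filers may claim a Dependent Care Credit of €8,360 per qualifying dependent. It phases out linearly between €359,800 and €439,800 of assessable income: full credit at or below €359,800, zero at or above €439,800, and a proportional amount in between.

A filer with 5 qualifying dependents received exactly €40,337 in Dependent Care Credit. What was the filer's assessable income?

€362,600

Full credit = 5 × €8,360 = €41,800.
€40,337 is 40,337/41,800 of the full €41,800, so 1,463/41,800 of the €80,000 range has been used: income = €359,800 + €80,000 × 1,463/41,800 = €362,600.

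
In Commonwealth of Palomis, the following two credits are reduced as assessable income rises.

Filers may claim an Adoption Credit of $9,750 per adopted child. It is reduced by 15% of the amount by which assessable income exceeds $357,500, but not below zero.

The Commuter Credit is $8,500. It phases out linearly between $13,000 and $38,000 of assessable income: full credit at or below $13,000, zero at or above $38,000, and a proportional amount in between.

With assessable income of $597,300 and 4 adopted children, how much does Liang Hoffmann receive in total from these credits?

$3,030

Adoption Credit: base = 4 × $9,750 = $39,000. 15% of the $239,800 excess over $357,500 is $35,970; credit = $39,000 − $35,970 = $3,030.
Commuter Credit: $597,300 is at or above $38,000, so the credit is $0.
Total: $3,030 + $0 = $3,030.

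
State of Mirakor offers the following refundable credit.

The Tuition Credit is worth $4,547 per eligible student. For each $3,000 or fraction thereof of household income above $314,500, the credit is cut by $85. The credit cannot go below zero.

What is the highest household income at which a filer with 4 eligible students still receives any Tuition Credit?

Full credit = 4 × $4,547 = $18,188.
After 213 increments the reduction is 213 × $85 = $18,105, leaving $83; one more increment wipes it out. Increment 213 ends at excess 213 × $3,000 = $639,000, so the highest qualifying income is $314,500 + $639,000 = $953,500.

$953,500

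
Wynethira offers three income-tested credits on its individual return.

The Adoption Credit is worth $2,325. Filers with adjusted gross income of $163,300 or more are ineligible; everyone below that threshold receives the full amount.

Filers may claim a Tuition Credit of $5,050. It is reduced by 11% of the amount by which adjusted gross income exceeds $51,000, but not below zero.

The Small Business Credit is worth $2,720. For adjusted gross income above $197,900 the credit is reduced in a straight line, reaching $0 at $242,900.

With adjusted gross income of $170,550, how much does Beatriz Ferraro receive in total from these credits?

Adoption Credit: $170,550 meets or exceeds the $163,300 cutoff, so the credit is $0.
Tuition Credit: 11% of the $119,550 excess over $51,000 is $13,150.50 ≥ base, so the credit is $0.
Small Business Credit: $170,550 is at or below the $197,900 threshold, so the full $2,720 applies.
Total: $0 + $0 + $2,720 = $2,720.

$2,720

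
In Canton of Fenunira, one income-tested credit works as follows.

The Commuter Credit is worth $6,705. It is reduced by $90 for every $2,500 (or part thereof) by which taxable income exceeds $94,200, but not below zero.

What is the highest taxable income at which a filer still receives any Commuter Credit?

After 74 increments the reduction is 74 × $90 = $6,660, leaving $45; one more increment wipes it out. Increment 74 ends at excess 74 × $2,500 = $185,000, so the highest qualifying income is $94,200 + $185,000 = $279,200.

$279,200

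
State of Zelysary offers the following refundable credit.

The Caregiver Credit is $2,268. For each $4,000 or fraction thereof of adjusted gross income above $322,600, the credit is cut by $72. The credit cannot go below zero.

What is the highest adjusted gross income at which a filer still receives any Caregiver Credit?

$446,600

After 31 increments the reduction is 31 × $72 = $2,232, leaving $36; one more increment wipes it out. Increment 31 ends at excess 31 × $4,000 = $124,000, so the highest qualifying income is $322,600 + $124,000 = $446,600.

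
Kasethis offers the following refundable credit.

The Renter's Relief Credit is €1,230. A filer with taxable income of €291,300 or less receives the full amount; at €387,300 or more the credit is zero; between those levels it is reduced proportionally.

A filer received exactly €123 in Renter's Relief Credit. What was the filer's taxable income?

€377,700

€123 is 123/1,230 of the full €1,230, so 1,107/1,230 of the €96,000 range has been used: income = €291,300 + €96,000 × 1,107/1,230 = €377,700.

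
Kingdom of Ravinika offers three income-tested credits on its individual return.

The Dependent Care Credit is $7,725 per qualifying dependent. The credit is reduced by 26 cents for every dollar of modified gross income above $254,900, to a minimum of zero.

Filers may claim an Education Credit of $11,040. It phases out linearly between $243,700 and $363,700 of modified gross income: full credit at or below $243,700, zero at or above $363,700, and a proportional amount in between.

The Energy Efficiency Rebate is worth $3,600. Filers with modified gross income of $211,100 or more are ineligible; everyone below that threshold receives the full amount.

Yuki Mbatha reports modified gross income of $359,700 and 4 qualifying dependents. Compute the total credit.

Dependent Care Credit: base = 4 × $7,725 = $30,900. 26% of the $104,800 excess over $254,900 is $27,248; credit = $30,900 − $27,248 = $3,652.
Education Credit: $359,700 is $116,000 into a $120,000 phase-out range, leaving 4,000/120,000 of the credit: $11,040 × 4,000/120,000 = $368.
Energy Efficiency Rebate: $359,700 meets or exceeds the $211,100 cutoff, so the credit is $0.
Total: $3,652 + $368 + $0 = $4,020.

$4,020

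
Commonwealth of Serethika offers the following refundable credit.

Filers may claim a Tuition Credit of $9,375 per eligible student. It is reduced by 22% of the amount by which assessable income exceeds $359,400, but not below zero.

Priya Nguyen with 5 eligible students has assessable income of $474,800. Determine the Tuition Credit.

$21,487

Tuition Credit: base = 5 × $9,375 = $46,875. 22% of the $115,400 excess over $359,400 is $25,388; credit = $46,875 − $25,388 = $21,487.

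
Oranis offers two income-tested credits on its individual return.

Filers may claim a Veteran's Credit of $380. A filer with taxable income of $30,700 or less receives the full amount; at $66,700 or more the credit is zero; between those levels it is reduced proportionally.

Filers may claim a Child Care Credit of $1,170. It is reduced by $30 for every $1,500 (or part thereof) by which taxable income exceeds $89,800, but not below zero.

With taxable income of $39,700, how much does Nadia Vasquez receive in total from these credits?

$1,455

Veteran's Credit: $39,700 is $9,000 into a $36,000 phase-out range, leaving 27,000/36,000 of the credit: $380 × 27,000/36,000 = $285.
Child Care Credit: $39,700 is at or below the $89,800 threshold, so the full $1,170 applies.
Total: $285 + $1,170 = $1,455.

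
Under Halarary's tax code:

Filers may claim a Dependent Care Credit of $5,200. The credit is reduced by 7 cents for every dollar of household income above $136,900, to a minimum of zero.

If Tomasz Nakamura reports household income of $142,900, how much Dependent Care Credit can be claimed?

$4,780

Dependent Care Credit: 7% of the $6,000 excess over $136,900 is $420; credit = $5,200 − $420 = $4,780.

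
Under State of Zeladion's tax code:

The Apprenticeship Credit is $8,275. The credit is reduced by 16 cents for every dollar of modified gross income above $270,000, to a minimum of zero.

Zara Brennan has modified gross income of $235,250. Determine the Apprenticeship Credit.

Apprenticeship Credit: $235,250 is at or below the $270,000 threshold, so the full $8,275 applies.

$8,275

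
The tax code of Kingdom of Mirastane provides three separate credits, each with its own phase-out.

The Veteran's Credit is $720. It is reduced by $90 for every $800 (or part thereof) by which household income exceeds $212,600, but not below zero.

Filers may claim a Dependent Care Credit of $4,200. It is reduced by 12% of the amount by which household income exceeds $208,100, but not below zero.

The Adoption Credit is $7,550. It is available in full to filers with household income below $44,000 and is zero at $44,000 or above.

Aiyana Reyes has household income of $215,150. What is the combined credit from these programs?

Veteran's Credit: income exceeds $212,600 by $2,550, which is 4 full-or-partial $800 increments; reduction = 4 × $90 = $360, leaving $360.
Dependent Care Credit: 12% of the $7,050 excess over $208,100 is $846; credit = $4,200 − $846 = $3,354.
Adoption Credit: $215,150 meets or exceeds the $44,000 cutoff, so the credit is $0.
Total: $360 + $3,354 + $0 = $3,714.

$3,714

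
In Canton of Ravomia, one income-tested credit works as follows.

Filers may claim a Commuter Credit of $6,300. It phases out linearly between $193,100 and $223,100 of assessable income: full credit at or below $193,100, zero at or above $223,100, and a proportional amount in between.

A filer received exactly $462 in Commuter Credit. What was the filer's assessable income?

$220,900

$462 is 462/6,300 of the full $6,300, so 5,838/6,300 of the $30,000 range has been used: income = $193,100 + $30,000 × 5,838/6,300 = $220,900.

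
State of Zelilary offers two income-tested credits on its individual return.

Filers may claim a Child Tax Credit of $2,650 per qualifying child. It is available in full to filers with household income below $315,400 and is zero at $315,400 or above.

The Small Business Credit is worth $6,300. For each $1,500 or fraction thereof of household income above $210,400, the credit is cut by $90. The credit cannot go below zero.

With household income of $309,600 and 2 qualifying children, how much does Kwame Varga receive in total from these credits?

$5,570

Child Tax Credit: base = 2 × $2,650 = $5,300. $309,600 is below the $315,400 cutoff, so the full $5,300 applies.
Small Business Credit: income exceeds $210,400 by $99,200, which is 67 full-or-partial $1,500 increments; reduction = 67 × $90 = $6,030, leaving $270.
Total: $5,300 + $270 = $5,570.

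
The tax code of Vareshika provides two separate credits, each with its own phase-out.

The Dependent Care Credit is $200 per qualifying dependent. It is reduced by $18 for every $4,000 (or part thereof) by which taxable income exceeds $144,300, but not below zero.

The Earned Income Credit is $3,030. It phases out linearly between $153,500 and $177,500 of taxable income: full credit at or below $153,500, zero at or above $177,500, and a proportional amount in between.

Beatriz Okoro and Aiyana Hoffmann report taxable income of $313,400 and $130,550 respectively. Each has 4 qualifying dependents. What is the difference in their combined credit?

Beatriz ($313,400): Dependent Care Credit: base = 4 × $200 = $800. income exceeds $144,300 by $169,100, which is 43 full-or-partial $4,000 increments; reduction = 43 × $18 = $774, leaving $26. Earned Income Credit: $313,400 is at or above $177,500, so the credit is $0. total $26 + $0 = $26
Aiyana ($130,550): Dependent Care Credit: base = 4 × $200 = $800. $130,550 is at or below the $144,300 threshold, so the full $800 applies. Earned Income Credit: $130,550 is at or below the $153,500 threshold, so the full $3,030 applies. total $800 + $3,030 = $3,830
Difference: |$26 − $3,830| = $3,804.

$3,804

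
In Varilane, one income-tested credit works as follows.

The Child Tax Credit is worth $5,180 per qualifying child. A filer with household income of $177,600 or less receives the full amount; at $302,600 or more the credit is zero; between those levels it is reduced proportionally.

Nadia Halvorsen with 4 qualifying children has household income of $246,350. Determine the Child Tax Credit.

Child Tax Credit: base = 4 × $5,180 = $20,720. $246,350 is $68,750 into a $125,000 phase-out range, leaving 56,250/125,000 of the credit: $20,720 × 56,250/125,000 = $9,324.

$9,324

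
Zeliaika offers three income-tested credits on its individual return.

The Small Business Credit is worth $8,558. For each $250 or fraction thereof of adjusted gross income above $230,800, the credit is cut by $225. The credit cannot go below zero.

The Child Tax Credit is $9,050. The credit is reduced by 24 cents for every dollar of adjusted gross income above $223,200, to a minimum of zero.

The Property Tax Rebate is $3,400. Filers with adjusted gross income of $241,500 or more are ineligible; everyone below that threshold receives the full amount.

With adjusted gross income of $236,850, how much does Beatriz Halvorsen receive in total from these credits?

$12,107

Small Business Credit: income exceeds $230,800 by $6,050, which is 25 full-or-partial $250 increments; reduction = 25 × $225 = $5,625, leaving $2,933.
Child Tax Credit: 24% of the $13,650 excess over $223,200 is $3,276; credit = $9,050 − $3,276 = $5,774.
Property Tax Rebate: $236,850 is below the $241,500 cutoff, so the full $3,400 applies.
Total: $2,933 + $5,774 + $3,400 = $12,107.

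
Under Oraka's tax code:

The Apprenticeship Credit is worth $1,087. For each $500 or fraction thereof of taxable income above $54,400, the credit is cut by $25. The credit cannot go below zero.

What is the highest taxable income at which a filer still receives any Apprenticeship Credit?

After 43 increments the reduction is 43 × $25 = $1,075, leaving $12; one more increment wipes it out. Increment 43 ends at excess 43 × $500 = $21,500, so the highest qualifying income is $54,400 + $21,500 = $75,900.

$75,900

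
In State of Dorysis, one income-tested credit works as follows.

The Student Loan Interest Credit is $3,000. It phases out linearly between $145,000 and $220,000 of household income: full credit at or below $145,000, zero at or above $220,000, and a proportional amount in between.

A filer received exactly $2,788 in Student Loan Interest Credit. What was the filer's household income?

$2,788 is 2,788/3,000 of the full $3,000, so 212/3,000 of the $75,000 range has been used: income = $145,000 + $75,000 × 212/3,000 = $150,300.

$150,300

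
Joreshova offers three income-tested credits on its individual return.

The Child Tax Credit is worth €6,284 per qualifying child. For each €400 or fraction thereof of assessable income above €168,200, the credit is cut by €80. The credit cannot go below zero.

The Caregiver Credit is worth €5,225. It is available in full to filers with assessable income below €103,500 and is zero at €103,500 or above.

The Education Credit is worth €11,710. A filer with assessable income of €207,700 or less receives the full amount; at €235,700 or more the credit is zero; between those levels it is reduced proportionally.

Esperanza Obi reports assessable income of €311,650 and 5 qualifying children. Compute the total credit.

€2,700

Child Tax Credit: base = 5 × €6,284 = €31,420. income exceeds €168,200 by €143,450, which is 359 full-or-partial €400 increments; reduction = 359 × €80 = €28,720, leaving €2,700.
Caregiver Credit: €311,650 meets or exceeds the €103,500 cutoff, so the credit is €0.
Education Credit: €311,650 is at or above €235,700, so the credit is €0.
Total: €2,700 + €0 + €0 = €2,700.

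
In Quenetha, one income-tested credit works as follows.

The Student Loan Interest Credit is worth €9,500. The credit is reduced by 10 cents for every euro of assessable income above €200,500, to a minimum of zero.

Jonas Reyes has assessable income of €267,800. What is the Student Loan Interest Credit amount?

€2,770

Student Loan Interest Credit: 10% of the €67,300 excess over €200,500 is €6,730; credit = €9,500 − €6,730 = €2,770.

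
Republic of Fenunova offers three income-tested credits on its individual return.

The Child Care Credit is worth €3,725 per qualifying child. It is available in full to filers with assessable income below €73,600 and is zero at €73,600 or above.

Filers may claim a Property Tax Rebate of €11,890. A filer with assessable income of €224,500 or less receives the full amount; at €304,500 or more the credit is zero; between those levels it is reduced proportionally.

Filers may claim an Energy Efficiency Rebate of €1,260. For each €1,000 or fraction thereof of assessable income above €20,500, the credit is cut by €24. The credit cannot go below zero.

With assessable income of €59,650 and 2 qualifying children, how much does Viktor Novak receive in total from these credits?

€19,640

Child Care Credit: base = 2 × €3,725 = €7,450. €59,650 is below the €73,600 cutoff, so the full €7,450 applies.
Property Tax Rebate: €59,650 is at or below the €224,500 threshold, so the full €11,890 applies.
Energy Efficiency Rebate: income exceeds €20,500 by €39,150, which is 40 full-or-partial €1,000 increments; reduction = 40 × €24 = €960, leaving €300.
Total: €7,450 + €11,890 + €300 = €19,640.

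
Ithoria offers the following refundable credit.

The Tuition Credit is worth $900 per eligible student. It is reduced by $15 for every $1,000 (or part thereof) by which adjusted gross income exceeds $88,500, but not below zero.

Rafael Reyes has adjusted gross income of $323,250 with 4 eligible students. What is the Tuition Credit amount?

Tuition Credit: base = 4 × $900 = $3,600. income exceeds $88,500 by $234,750, which is 235 full-or-partial $1,000 increments; reduction = 235 × $15 = $3,525, leaving $75.

$75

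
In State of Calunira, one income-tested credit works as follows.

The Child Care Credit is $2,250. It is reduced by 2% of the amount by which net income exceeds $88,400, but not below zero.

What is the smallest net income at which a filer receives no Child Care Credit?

$200,900

The credit falls by 2% of each dollar above $88,400, so it reaches zero when the excess is $2,250 / 2% = $112,500: income = $88,400 + $112,500 = $200,900.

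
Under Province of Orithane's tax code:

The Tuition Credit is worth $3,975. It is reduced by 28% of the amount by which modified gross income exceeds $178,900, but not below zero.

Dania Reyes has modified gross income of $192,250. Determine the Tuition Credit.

$237

Tuition Credit: 28% of the $13,350 excess over $178,900 is $3,738; credit = $3,975 − $3,738 = $237.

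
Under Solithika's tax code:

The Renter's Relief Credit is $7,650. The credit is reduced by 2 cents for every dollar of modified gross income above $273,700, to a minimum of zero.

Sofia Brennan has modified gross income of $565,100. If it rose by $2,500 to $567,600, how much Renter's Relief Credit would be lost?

At $565,100 — 2% of the $291,400 excess over $273,700 is $5,828; credit = $7,650 − $5,828 = $1,822.
At $567,600 — 2% of the $293,900 excess over $273,700 is $5,878; credit = $7,650 − $5,878 = $1,772.
Lost: $1,822 − $1,772 = $50.

$50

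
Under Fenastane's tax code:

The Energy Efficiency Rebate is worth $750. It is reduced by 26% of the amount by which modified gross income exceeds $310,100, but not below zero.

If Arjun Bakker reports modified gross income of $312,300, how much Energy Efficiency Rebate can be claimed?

$178

Energy Efficiency Rebate: 26% of the $2,200 excess over $310,100 is $572; credit = $750 − $572 = $178.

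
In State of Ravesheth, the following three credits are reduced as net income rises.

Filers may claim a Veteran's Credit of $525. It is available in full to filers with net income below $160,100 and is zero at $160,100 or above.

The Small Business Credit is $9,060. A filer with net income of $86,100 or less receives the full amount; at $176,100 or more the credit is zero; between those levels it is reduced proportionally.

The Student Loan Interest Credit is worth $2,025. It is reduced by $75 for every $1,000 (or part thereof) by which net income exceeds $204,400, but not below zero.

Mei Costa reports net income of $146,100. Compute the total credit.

Veteran's Credit: $146,100 is below the $160,100 cutoff, so the full $525 applies.
Small Business Credit: $146,100 is $60,000 into a $90,000 phase-out range, leaving 30,000/90,000 of the credit: $9,060 × 30,000/90,000 = $3,020.
Student Loan Interest Credit: $146,100 is at or below the $204,400 threshold, so the full $2,025 applies.
Total: $525 + $3,020 + $2,025 = $5,570.

$5,570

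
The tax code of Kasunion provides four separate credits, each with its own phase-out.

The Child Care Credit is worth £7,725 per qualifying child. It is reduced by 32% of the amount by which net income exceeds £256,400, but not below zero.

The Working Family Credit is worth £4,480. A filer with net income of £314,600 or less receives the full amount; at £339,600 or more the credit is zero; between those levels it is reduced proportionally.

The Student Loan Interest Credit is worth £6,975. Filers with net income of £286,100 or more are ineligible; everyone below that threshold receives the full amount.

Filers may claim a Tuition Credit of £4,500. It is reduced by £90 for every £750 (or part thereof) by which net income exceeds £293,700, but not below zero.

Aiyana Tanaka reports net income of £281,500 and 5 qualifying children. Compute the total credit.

Child Care Credit: base = 5 × £7,725 = £38,625. 32% of the £25,100 excess over £256,400 is £8,032; credit = £38,625 − £8,032 = £30,593.
Working Family Credit: £281,500 is at or below the £314,600 threshold, so the full £4,480 applies.
Student Loan Interest Credit: £281,500 is below the £286,100 cutoff, so the full £6,975 applies.
Tuition Credit: £281,500 is at or below the £293,700 threshold, so the full £4,500 applies.
Total: £30,593 + £4,480 + £6,975 + £4,500 = £46,548.

£46,548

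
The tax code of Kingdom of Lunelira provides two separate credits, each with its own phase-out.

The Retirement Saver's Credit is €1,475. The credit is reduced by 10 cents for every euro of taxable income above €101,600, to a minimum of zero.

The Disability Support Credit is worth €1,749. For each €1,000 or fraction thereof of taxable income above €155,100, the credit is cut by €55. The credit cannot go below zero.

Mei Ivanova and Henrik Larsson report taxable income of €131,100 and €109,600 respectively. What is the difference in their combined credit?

€675

Mei (€131,100): Retirement Saver's Credit: 10% of the €29,500 excess over €101,600 is €2,950 ≥ base, so the credit is €0. Disability Support Credit: €131,100 is at or below the €155,100 threshold, so the full €1,749 applies. total €0 + €1,749 = €1,749
Henrik (€109,600): Retirement Saver's Credit: 10% of the €8,000 excess over €101,600 is €800; credit = €1,475 − €800 = €675. Disability Support Credit: €109,600 is at or below the €155,100 threshold, so the full €1,749 applies. total €675 + €1,749 = €2,424
Difference: |€1,749 − €2,424| = €675.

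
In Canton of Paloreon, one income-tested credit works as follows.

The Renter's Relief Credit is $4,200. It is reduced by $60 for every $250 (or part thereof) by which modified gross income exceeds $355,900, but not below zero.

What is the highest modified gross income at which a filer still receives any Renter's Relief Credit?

$373,150

After 69 increments the reduction is 69 × $60 = $4,140, leaving $60; one more increment wipes it out. Increment 69 ends at excess 69 × $250 = $17,250, so the highest qualifying income is $355,900 + $17,250 = $373,150.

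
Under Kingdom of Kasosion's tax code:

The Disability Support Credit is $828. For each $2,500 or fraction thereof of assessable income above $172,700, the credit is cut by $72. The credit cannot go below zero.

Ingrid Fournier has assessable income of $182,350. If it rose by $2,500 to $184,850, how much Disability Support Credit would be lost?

$72

At $182,350 — income exceeds $172,700 by $9,650, which is 4 full-or-partial $2,500 increments; reduction = 4 × $72 = $288, leaving $540.
At $184,850 — income exceeds $172,700 by $12,150, which is 5 full-or-partial $2,500 increments; reduction = 5 × $72 = $360, leaving $468.
Lost: $540 − $468 = $72.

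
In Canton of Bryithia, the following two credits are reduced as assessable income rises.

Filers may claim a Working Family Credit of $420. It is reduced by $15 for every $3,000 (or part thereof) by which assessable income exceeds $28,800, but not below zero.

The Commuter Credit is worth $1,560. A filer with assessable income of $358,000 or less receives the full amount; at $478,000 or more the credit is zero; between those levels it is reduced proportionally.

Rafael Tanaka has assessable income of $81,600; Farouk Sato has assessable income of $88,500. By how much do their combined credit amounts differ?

Rafael ($81,600): Working Family Credit: income exceeds $28,800 by $52,800, which is 18 full-or-partial $3,000 increments; reduction = 18 × $15 = $270, leaving $150. Commuter Credit: $81,600 is at or below the $358,000 threshold, so the full $1,560 applies. total $150 + $1,560 = $1,710
Farouk ($88,500): Working Family Credit: income exceeds $28,800 by $59,700, which is 20 full-or-partial $3,000 increments; reduction = 20 × $15 = $300, leaving $120. Commuter Credit: $88,500 is at or below the $358,000 threshold, so the full $1,560 applies. total $120 + $1,560 = $1,680
Difference: |$1,710 − $1,680| = $30.

$30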